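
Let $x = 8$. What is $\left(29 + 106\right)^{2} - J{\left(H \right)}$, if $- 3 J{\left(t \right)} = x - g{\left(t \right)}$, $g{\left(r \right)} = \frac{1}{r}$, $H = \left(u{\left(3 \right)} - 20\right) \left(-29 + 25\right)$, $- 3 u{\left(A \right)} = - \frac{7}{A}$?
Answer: $\frac{37840627}{2076} \approx 18228.0$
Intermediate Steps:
$u{\left(A \right)} = \frac{7}{3 A}$ ($u{\left(A \right)} = - \frac{\left(-7\right) \frac{1}{A}}{3} = \frac{7}{3 A}$)
$H = \frac{692}{9}$ ($H = \left(\frac{7}{3 \cdot 3} - 20\right) \left(-29 + 25\right) = \left(\frac{7}{3} \cdot \frac{1}{3} - 20\right) \left(-4\right) = \left(\frac{7}{9} - 20\right) \left(-4\right) = \left(- \frac{173}{9}\right) \left(-4\right) = \frac{692}{9} \approx 76.889$)
$J{\left(t \right)} = - \frac{8}{3} + \frac{1}{3 t}$ ($J{\left(t \right)} = - \frac{8 - \frac{1}{t}}{3} = - \frac{8}{3} + \frac{1}{3 t}$)
$\left(29 + 106\right)^{2} - J{\left(H \right)} = \left(29 + 106\right)^{2} - \frac{1 - \frac{5536}{9}}{3 \cdot \frac{692}{9}} = 135^{2} - \frac{1}{3} \cdot \frac{9}{692} \left(1 - \frac{5536}{9}\right) = 18225 - \frac{1}{3} \cdot \frac{9}{692} \left(- \frac{5527}{9}\right) = 18225 - - \frac{5527}{2076} = 18225 + \frac{5527}{2076} = \frac{37840627}{2076}$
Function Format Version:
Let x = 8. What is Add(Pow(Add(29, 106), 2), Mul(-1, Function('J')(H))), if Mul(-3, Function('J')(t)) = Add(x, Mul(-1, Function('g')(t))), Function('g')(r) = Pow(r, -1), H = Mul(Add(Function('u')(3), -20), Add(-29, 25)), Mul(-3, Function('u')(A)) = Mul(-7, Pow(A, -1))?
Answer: Rational(37840627, 2076) ≈ 18228.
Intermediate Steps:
Function('u')(A) = Mul(Rational(7, 3), Pow(A, -1)) (Function('u')(A) = Mul(Rational(-1, 3), Mul(-7, Pow(A, -1))) = Mul(Rational(7, 3), Pow(A, -1)))
H = Rational(692, 9) (H = Mul(Add(Mul(Rational(7, 3), Pow(3, -1)), -20), Add(-29, 25)) = Mul(Add(Mul(Rational(7, 3), Rational(1, 3)), -20), -4) = Mul(Add(Rational(7, 9), -20), -4) = Mul(Rational(-173, 9), -4) = Rational(692, 9) ≈ 76.889)
Function('J')(t) = Add(Rational(-8, 3), Mul(Rational(1, 3), Pow(t, -1))) (Function('J')(t) = Mul(Rational(-1, 3), Add(8, Mul(-1, Pow(t, -1)))) = Add(Rational(-8, 3), Mul(Rational(1, 3), Pow(t, -1))))
Add(Pow(Add(29, 106), 2), Mul(-1, Function('J')(H))) = Add(Pow(Add(29, 106), 2), Mul(-1, Mul(Rational(1, 3), Pow(Rational(692, 9), -1), Add(1, Mul(-8, Rational(692, 9)))))) = Add(Pow(135, 2), Mul(-1, Mul(Rational(1, 3), Rational(9, 692), Add(1, Rational(-5536, 9))))) = Add(18225, Mul(-1, Mul(Rational(1, 3), Rational(9, 692), Rational(-5527, 9)))) = Add(18225, Mul(-1, Rational(-5527, 2076))) = Add(18225, Rational(5527, 2076)) = Rational(37840627, 2076)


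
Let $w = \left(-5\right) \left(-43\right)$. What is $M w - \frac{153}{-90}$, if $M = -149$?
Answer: $- \frac{320333}{10} \approx -32033.0$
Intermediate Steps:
$w = 215$
$M w - \frac{153}{-90} = \left(-149\right) 215 - \frac{153}{-90} = -32035 - - \frac{17}{10} = -32035 + \frac{17}{10} = - \frac{320333}{10}$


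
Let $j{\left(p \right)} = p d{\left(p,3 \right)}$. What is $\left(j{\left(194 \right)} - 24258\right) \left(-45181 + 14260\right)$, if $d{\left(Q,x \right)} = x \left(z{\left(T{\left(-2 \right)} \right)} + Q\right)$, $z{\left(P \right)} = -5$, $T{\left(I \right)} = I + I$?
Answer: $-2651166540$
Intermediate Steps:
$T{\left(I \right)} = 2 I$
$d{\left(Q,x \right)} = x \left(-5 + Q\right)$
$j{\left(p \right)} = p \left(-15 + 3 p\right)$ ($j{\left(p \right)} = p 3 \left(-5 + p\right) = p \left(-15 + 3 p\right)$)
$\left(j{\left(194 \right)} - 24258\right) \left(-45181 + 14260\right) = \left(3 \cdot 194 \left(-5 + 194\right) - 24258\right) \left(-45181 + 14260\right) = \left(3 \cdot 194 \cdot 189 - 24258\right) \left(-30921\right) = \left(109998 - 24258\right) \left(-30921\right) = 85740 \left(-30921\right) = -2651166540$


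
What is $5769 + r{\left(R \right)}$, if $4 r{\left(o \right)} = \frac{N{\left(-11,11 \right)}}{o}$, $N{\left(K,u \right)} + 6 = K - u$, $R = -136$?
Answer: $\frac{784591}{136} \approx 5769.1$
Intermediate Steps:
$N{\left(K,u \right)} = -6 + K - u$ ($N{\left(K,u \right)} = -6 + \left(K - u\right) = -6 + K - u$)
$r{\left(o \right)} = - \frac{7}{o}$ ($r{\left(o \right)} = \frac{\left(-6 - 11 - 11\right) \frac{1}{o}}{4} = \frac{\left(-28\right) \frac{1}{o}}{4} = - \frac{7}{o}$)
$5769 + r{\left(R \right)} = 5769 - \frac{7}{-136} = 5769 - - \frac{7}{136} = 5769 + \frac{7}{136} = \frac{784591}{136}$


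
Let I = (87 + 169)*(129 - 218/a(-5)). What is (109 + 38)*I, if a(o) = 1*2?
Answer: 752640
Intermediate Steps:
a(o) = 2
I = 5120 (I = (87 + 169)*(129 - 218/2) = 256*(129 - 218*1/2) = 256*(129 - 109) = 256*20 = 5120)
(109 + 38)*I = (109 + 38)*5120 = 147*5120 = 752640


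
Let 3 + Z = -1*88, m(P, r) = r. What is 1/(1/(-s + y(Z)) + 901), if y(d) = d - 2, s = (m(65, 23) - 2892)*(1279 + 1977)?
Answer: 9341371/8416575272 ≈ 0.0011099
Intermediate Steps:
s = -9341464 (s = (23 - 2892)*(1279 + 1977) = -2869*3256 = -9341464)
Z = -91 (Z = -3 - 1*88 = -3 - 88 = -91)
y(d) = -2 + d
1/(1/(-s + y(Z)) + 901) = 1/(1/(-1*(-9341464) + (-2 - 91)) + 901) = 1/(1/(9341464 - 93) + 901) = 1/(1/9341371 + 901) = 1/(8416575272/9341371) = 9341371/8416575272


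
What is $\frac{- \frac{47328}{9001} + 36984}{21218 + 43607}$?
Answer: $\frac{332845656}{583489825} \approx 0.57044$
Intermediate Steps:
$\frac{- \frac{47328}{9001} + 36984}{21218 + 43607} = \frac{\left(-47328\right) \frac{1}{9001} + 36984}{64825} = \left(- \frac{47328}{9001} + 36984\right) \frac{1}{64825} = \frac{332845656}{9001} \cdot \frac{1}{64825} = \frac{332845656}{583489825}$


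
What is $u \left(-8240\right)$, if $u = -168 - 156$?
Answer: $2669760$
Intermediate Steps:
$u = -324$ ($u = -168 - 156 = -324$)
$u \left(-8240\right) = \left(-324\right) \left(-8240\right) = 2669760$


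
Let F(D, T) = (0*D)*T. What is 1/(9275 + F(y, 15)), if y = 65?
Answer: 1/9275 ≈ 0.00010782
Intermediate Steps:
F(D, T) = 0 (F(D, T) = 0*T = 0)
1/(9275 + F(y, 15)) = 1/(9275 + 0) = 1/9275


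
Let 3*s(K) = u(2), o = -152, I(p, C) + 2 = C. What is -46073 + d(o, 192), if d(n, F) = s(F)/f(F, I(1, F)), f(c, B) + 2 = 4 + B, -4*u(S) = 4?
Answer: -26538049/576 ≈ -46073.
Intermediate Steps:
I(p, C) = -2 + C
u(S) = -1 (u(S) = -¼*4 = -1)
f(c, B) = 2 + B (f(c, B) = -2 + (4 + B) = 2 + B)
s(K) = -⅓ (s(K) = (⅓)*(-1) = -⅓)
d(n, F) = -1/(3*F) (d(n, F) = -1/(3*(2 + (-2 + F))) = -1/(3*F))
-46073 + d(o, 192) = -46073 - ⅓/192 = -46073 - ⅓*1/192 = -46073 - 1/576 = -26538049/576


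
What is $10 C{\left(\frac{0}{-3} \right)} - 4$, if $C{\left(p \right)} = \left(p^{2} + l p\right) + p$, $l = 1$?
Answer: $-4$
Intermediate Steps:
$C{\left(p \right)} = p^{2} + 2 p$ ($C{\left(p \right)} = \left(p^{2} + 1 p\right) + p = \left(p^{2} + p\right) + p = \left(p + p^{2}\right) + p = p^{2} + 2 p$)
$10 C{\left(\frac{0}{-3} \right)} - 4 = 10 \frac{0}{-3} \left(2 + \frac{0}{-3}\right) - 4 = 10 \cdot 0 \left(- \frac{1}{3}\right) \left(2 + 0 \left(- \frac{1}{3}\right)\right) - 4 = 10 \cdot 0 \left(2 + 0\right) - 4 = 10 \cdot 0 \cdot 2 - 4 = 10 \cdot 0 - 4 = 0 - 4 = -4$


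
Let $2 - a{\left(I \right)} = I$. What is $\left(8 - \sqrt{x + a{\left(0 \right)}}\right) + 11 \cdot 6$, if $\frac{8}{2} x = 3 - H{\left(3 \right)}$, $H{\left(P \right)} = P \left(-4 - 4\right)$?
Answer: $74 - \frac{\sqrt{35}}{2} \approx 71.042$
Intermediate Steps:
$a{\left(I \right)} = 2 - I$
$H{\left(P \right)} = - 8 P$ ($H{\left(P \right)} = P \left(-8\right) = - 8 P$)
$x = \frac{27}{4}$ ($x = \frac{3 - \left(-8\right) 3}{4} = \frac{3 - -24}{4} = \frac{3 + 24}{4} = \frac{1}{4} \cdot 27 = \frac{27}{4} \approx 6.75$)
$\left(8 - \sqrt{x + a{\left(0 \right)}}\right) + 11 \cdot 6 = \left(8 - \sqrt{\frac{27}{4} + \left(2 - 0\right)}\right) + 11 \cdot 6 = \left(8 - \sqrt{\frac{27}{4} + \left(2 + 0\right)}\right) + 66 = \left(8 - \sqrt{\frac{27}{4} + 2}\right) + 66 = \left(8 - \sqrt{\frac{35}{4}}\right) + 66 = \left(8 - \frac{\sqrt{35}}{2}\right) + 66 = 74 - \frac{\sqrt{35}}{2}$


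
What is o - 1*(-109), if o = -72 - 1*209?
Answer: -172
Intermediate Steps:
o = -281 (o = -72 - 209 = -281)
o - 1*(-109) = -281 - 1*(-109) = -281 + 109 = -172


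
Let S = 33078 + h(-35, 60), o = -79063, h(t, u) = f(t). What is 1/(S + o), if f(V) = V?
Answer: -1/46020 ≈ -2.1730e-5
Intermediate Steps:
h(t, u) = t
S = 33043 (S = 33078 - 35 = 33043)
1/(S + o) = 1/(33043 - 79063) = 1/(-46020) = -1/46020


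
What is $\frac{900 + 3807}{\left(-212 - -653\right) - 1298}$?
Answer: $- \frac{4707}{857} \approx -5.4924$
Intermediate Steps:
$\frac{900 + 3807}{\left(-212 - -653\right) - 1298} = \frac{4707}{\left(-212 + 653\right) - 1298} = \frac{4707}{441 - 1298} = \frac{4707}{-857} = 4707 \left(- \frac{1}{857}\right) = - \frac{4707}{857}$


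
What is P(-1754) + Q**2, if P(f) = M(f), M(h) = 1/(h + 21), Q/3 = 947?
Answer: 13987529972/1733 ≈ 8.0713e+6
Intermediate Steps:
Q = 2841 (Q = 3*947 = 2841)
M(h) = 1/(21 + h)
P(f) = 1/(21 + f)
P(-1754) + Q**2 = 1/(21 - 1754) + 2841**2 = 1/(-1733) + 8071281 = -1/1733 + 8071281 = 13987529972/1733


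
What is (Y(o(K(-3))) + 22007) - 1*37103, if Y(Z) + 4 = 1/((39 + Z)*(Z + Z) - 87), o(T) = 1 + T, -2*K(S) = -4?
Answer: -2491499/165 ≈ -15100.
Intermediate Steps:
K(S) = 2 (K(S) = -½*(-4) = 2)
Y(Z) = -4 + 1/(-87 + 2*Z*(39 + Z)) (Y(Z) = -4 + 1/((39 + Z)*(Z + Z) - 87) = -4 + 1/((39 + Z)*(2*Z) - 87) = -4 + 1/(2*Z*(39 + Z) - 87) = -4 + 1/(-87 + 2*Z*(39 + Z)))
(Y(o(K(-3))) + 22007) - 1*37103 = ((349 - 312*(1 + 2) - 8*(1 + 2)²)/(-87 + 2*(1 + 2)² + 78*(1 + 2)) + 22007) - 1*37103 = ((349 - 312*3 - 8*3²)/(-87 + 2*3² + 78*3) + 22007) - 37103 = ((349 - 936 - 8*9)/(-87 + 2*9 + 234) + 22007) - 37103 = ((349 - 936 - 72)/(-87 + 18 + 234) + 22007) - 37103 = (-659/165 + 22007) - 37103 = 3630496/165 - 37103 = -2491499/165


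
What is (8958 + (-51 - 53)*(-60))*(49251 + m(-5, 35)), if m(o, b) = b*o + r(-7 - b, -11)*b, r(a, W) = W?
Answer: 740005818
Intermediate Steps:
m(o, b) = -11*b + b*o (m(o, b) = b*o - 11*b = -11*b + b*o)
(8958 + (-51 - 53)*(-60))*(49251 + m(-5, 35)) = (8958 + (-51 - 53)*(-60))*(49251 + 35*(-11 - 5)) = (8958 - 104*(-60))*(49251 + 35*(-16)) = (8958 + 6240)*(49251 - 560) = 15198*48691 = 740005818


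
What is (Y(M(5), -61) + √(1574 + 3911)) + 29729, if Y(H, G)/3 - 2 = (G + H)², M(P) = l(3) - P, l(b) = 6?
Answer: 40535 + √5485 ≈ 40609.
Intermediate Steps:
M(P) = 6 - P
Y(H, G) = 6 + 3*(G + H)²
(Y(M(5), -61) + √(1574 + 3911)) + 29729 = ((6 + 3*(-61 + (6 - 1*5))²) + √(1574 + 3911)) + 29729 = ((6 + 3*(-61 + (6 - 5))²) + √5485) + 29729 = ((6 + 3*(-61 + 1)²) + √5485) + 29729 = ((6 + 3*(-60)²) + √5485) + 29729 = ((6 + 3*3600) + √5485) + 29729 = ((6 + 10800) + √5485) + 29729 = (10806 + √5485) + 29729 = 40535 + √5485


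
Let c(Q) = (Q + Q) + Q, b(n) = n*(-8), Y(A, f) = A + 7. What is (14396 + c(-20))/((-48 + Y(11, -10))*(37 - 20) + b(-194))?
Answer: 7168/521 ≈ 13.758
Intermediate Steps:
Y(A, f) = 7 + A
b(n) = -8*n
c(Q) = 3*Q (c(Q) = 2*Q + Q = 3*Q)
(14396 + c(-20))/((-48 + Y(11, -10))*(37 - 20) + b(-194)) = (14396 + 3*(-20))/((-48 + (7 + 11))*(37 - 20) - 8*(-194)) = (14396 - 60)/((-48 + 18)*17 + 1552) = 14336/(-30*17 + 1552) = 14336/(-510 + 1552) = 14336/1042 = 14336*(1/1042) = 7168/521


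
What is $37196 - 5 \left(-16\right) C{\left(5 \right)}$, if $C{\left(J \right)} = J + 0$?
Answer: $37596$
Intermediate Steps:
$C{\left(J \right)} = J$
$37196 - 5 \left(-16\right) C{\left(5 \right)} = 37196 - 5 \left(-16\right) 5 = 37196 - \left(-80\right) 5 = 37196 - -400 = 37196 + 400 = 37596$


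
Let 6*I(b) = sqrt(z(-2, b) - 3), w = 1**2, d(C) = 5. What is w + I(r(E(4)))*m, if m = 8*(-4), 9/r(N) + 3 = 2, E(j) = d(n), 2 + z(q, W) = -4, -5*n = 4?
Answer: 1 - 16*I ≈ 1.0 - 16.0*I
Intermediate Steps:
n = -4/5 (n = -1/5*4 = -4/5 ≈ -0.80000)
z(q, W) = -6 (z(q, W) = -2 - 4 = -6)
E(j) = 5
r(N) = -9 (r(N) = 9/(-3 + 2) = 9/(-1) = 9*(-1) = -9)
w = 1
I(b) = I/2 (I(b) = sqrt(-6 - 3)/6 = sqrt(-9)/6 = (3*I)/6 = I/2)
m = -32
w + I(r(E(4)))*m = 1 + (I/2)*(-32) = 1 - 16*I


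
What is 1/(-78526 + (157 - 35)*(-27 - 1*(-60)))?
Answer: -1/74500 ≈ -1.3423e-5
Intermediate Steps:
1/(-78526 + (157 - 35)*(-27 - 1*(-60))) = 1/(-78526 + 122*(-27 + 60)) = 1/(-78526 + 122*33) = 1/(-78526 + 4026) = 1/(-74500) = -1/74500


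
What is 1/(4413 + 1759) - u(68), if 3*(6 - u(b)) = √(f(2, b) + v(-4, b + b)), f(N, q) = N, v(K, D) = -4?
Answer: -37031/6172 + I*√2/3 ≈ -5.9998 + 0.4714*I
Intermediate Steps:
u(b) = 6 - I*√2/3 (u(b) = 6 - √(2 - 4)/3 = 6 - I*√2/3)
1/(4413 + 1759) - u(68) = 1/(4413 + 1759) - (6 - I*√2/3) = 1/6172 + (-6 + I*√2/3) = -37031/6172 + I*√2/3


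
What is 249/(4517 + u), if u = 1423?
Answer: 83/1980 ≈ 0.041919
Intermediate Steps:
249/(4517 + u) = 249/(4517 + 1423) = 249/5940 = 249*(1/5940) = 83/1980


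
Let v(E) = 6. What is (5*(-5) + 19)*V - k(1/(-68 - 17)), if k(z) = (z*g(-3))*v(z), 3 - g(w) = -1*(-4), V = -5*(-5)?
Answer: -12756/85 ≈ -150.07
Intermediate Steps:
V = 25
g(w) = -1 (g(w) = 3 - (-1)*(-4) = 3 - 1*4 = 3 - 4 = -1)
k(z) = -6*z (k(z) = (z*(-1))*6 = -z*6 = -6*z)
(5*(-5) + 19)*V - k(1/(-68 - 17)) = (5*(-5) + 19)*25 - (-6)/(-68 - 17) = (-25 + 19)*25 - (-6)/(-85) = -6*25 - (-6)*(-1)/85 = -150 - 1*6/85 = -150 - 6/85 = -12756/85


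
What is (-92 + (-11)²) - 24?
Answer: 5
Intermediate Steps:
(-92 + (-11)²) - 24 = (-92 + 121) - 24 = 29 - 24 = 5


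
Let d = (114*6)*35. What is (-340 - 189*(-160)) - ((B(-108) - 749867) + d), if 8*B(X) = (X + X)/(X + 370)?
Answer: 198026701/262 ≈ 7.5583e+5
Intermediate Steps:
B(X) = X/(4*(370 + X)) (B(X) = ((X + X)/(X + 370))/8 = ((2*X)/(370 + X))/8 = (2*X/(370 + X))/8 = X/(4*(370 + X)))
d = 23940 (d = 684*35 = 23940)
(-340 - 189*(-160)) - ((B(-108) - 749867) + d) = (-340 - 189*(-160)) - (((¼)*(-108)/(370 - 108) - 749867) + 23940) = (-340 + 30240) - (((¼)*(-108)/262 - 749867) + 23940) = 29900 - (((¼)*(-108)*(1/262) - 749867) + 23940) = 29900 - ((-27/262 - 749867) + 23940) = 29900 - (-196465181/262 + 23940) = 29900 - 1*(-190192901/262) = 29900 + 190192901/262 = 198026701/262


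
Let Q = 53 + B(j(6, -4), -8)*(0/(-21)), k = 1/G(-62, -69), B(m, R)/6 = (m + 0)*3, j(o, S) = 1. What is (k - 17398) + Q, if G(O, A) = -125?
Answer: -2168126/125 ≈ -17345.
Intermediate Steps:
B(m, R) = 18*m (B(m, R) = 6*((m + 0)*3) = 6*(m*3) = 6*(3*m) = 18*m)
k = -1/125 (k = 1/(-125) = -1/125 ≈ -0.0080000)
Q = 53 (Q = 53 + (18*1)*(0/(-21)) = 53 + 18*(0*(-1/21)) = 53 + 18*0 = 53 + 0 = 53)
(k - 17398) + Q = (-1/125 - 17398) + 53 = -2174751/125 + 53 = -2168126/125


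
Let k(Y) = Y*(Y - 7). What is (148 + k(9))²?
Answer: 27556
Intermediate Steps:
k(Y) = Y*(-7 + Y)
(148 + k(9))² = (148 + 9*(-7 + 9))² = (148 + 9*2)² = (148 + 18)² = 166² = 27556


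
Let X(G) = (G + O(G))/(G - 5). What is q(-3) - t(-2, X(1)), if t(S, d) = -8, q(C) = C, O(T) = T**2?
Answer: 5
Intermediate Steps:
X(G) = (G + G**2)/(-5 + G) (X(G) = (G + G**2)/(G - 5) = (G + G**2)/(-5 + G))
q(-3) - t(-2, X(1)) = -3 - 1*(-8) = -3 + 8 = 5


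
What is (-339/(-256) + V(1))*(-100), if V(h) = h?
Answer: -14875/64 ≈ -232.42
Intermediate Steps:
(-339/(-256) + V(1))*(-100) = (-339/(-256) + 1)*(-100) = (-339*(-1/256) + 1)*(-100) = (339/256 + 1)*(-100) = (595/256)*(-100) = -14875/64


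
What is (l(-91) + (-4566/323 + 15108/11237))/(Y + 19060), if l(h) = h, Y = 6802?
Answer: -22159847/5521614586 ≈ -0.0040133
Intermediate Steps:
(l(-91) + (-4566/323 + 15108/11237))/(Y + 19060) = (-91 + (-4566/323 + 15108/11237))/(6802 + 19060) = (-91 + (-4566*1/323 + 15108*(1/11237)))/25862 = (-91 + (-4566/323 + 15108/11237))*(1/25862) = (-91 - 2731074/213503)*(1/25862) = -22159847/213503*1/25862 = -22159847/5521614586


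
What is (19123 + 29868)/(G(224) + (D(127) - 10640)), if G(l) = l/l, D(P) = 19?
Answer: -48991/10620 ≈ -4.6131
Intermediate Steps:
G(l) = 1
(19123 + 29868)/(G(224) + (D(127) - 10640)) = (19123 + 29868)/(1 + (19 - 10640)) = 48991/(1 - 10621) = 48991/(-10620) = 48991*(-1/10620) = -48991/10620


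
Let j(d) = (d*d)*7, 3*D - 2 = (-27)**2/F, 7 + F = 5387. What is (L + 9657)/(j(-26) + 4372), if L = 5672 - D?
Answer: 247398571/146938560 ≈ 1.6837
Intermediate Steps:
F = 5380 (F = -7 + 5387 = 5380)
D = 11489/16140 (D = 2/3 + ((-27)**2/5380)/3 = 2/3 + (729*(1/5380))/3 = 2/3 + (1/3)*(729/5380) = 2/3 + 243/5380 = 11489/16140 ≈ 0.71183)
j(d) = 7*d**2 (j(d) = d**2*7 = 7*d**2)
L = 91534591/16140 (L = 5672 - 1*11489/16140 = 5672 - 11489/16140 = 91534591/16140 ≈ 5671.3)
(L + 9657)/(j(-26) + 4372) = (91534591/16140 + 9657)/(7*(-26)**2 + 4372) = 247398571/(16140*(7*676 + 4372)) = 247398571/(16140*(4732 + 4372)) = (247398571/16140)/9104 = (247398571/16140)*(1/9104) = 247398571/146938560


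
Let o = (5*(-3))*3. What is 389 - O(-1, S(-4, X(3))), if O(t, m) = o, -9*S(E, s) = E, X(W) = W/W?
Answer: 434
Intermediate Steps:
o = -45 (o = -15*3 = -45)
X(W) = 1
S(E, s) = -E/9
O(t, m) = -45
389 - O(-1, S(-4, X(3))) = 389 - 1*(-45) = 389 + 45 = 434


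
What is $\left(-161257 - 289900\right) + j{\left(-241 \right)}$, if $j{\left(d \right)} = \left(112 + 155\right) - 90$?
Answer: $-450980$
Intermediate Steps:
$j{\left(d \right)} = 177$ ($j{\left(d \right)} = 267 - 90 = 177$)
$\left(-161257 - 289900\right) + j{\left(-241 \right)} = \left(-161257 - 289900\right) + 177 = -451157 + 177 = -450980$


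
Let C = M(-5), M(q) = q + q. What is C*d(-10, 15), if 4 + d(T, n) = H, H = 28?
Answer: -240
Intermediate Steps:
M(q) = 2*q
C = -10 (C = 2*(-5) = -10)
d(T, n) = 24 (d(T, n) = -4 + 28 = 24)
C*d(-10, 15) = -10*24 = -240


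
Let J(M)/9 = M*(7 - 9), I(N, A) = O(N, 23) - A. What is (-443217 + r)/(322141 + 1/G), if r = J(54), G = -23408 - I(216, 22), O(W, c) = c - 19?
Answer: -10389580710/7534877989 ≈ -1.3789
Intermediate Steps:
O(W, c) = -19 + c
I(N, A) = 4 - A (I(N, A) = (-19 + 23) - A = 4 - A)
G = -23390 (G = -23408 - (4 - 1*22) = -23408 - (4 - 22) = -23408 - 1*(-18) = -23408 + 18 = -23390)
J(M) = -18*M (J(M) = 9*(M*(7 - 9)) = 9*(M*(-2)) = 9*(-2*M) = -18*M)
r = -972 (r = -18*54 = -972)
(-443217 + r)/(322141 + 1/G) = (-443217 - 972)/(322141 + 1/(-23390)) = -444189/(322141 - 1/23390) = -444189/7534877989/23390 = -444189*23390/7534877989 = -10389580710/7534877989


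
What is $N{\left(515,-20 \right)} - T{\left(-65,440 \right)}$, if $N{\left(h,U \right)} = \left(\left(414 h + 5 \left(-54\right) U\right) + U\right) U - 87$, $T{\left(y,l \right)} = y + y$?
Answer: $-4371757$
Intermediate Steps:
$T{\left(y,l \right)} = 2 y$
$N{\left(h,U \right)} = -87 + U \left(- 269 U + 414 h\right)$ ($N{\left(h,U \right)} = \left(\left(414 h - 270 U\right) + U\right) U - 87 = \left(\left(- 270 U + 414 h\right) + U\right) U - 87 = \left(- 269 U + 414 h\right) U - 87 = U \left(- 269 U + 414 h\right) - 87 = -87 + U \left(- 269 U + 414 h\right)$)
$N{\left(515,-20 \right)} - T{\left(-65,440 \right)} = \left(-87 - 269 \left(-20\right)^{2} + 414 \left(-20\right) 515\right) - 2 \left(-65\right) = \left(-87 - 107600 - 4264200\right) - -130 = \left(-87 - 107600 - 4264200\right) + 130 = -4371887 + 130 = -4371757$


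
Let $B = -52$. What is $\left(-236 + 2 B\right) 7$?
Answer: $-2380$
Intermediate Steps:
$\left(-236 + 2 B\right) 7 = \left(-236 + 2 \left(-52\right)\right) 7 = \left(-236 - 104\right) 7 = \left(-340\right) 7 = -2380$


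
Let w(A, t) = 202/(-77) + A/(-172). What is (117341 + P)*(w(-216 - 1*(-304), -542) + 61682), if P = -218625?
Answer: -20684089039048/3311 ≈ -6.2471e+9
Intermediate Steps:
w(A, t) = -202/77 - A/172 (w(A, t) = 202*(-1/77) + A*(-1/172) = -202/77 - A/172)
(117341 + P)*(w(-216 - 1*(-304), -542) + 61682) = (117341 - 218625)*((-202/77 - (-216 - 1*(-304))/172) + 61682) = -101284*((-202/77 - (-216 + 304)/172) + 61682) = -101284*((-202/77 - 1/172*88) + 61682) = -101284*((-202/77 - 22/43) + 61682) = -101284*(-10380/3311 + 61682) = -101284*204218722/3311 = -20684089039048/3311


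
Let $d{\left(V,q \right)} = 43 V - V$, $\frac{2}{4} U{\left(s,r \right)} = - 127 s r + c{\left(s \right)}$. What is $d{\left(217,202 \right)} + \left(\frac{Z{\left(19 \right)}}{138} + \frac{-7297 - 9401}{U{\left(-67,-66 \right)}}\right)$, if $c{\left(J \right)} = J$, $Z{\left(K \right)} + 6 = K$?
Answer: $\frac{706427466607}{77509218} \approx 9114.1$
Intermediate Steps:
$Z{\left(K \right)} = -6 + K$
$U{\left(s,r \right)} = 2 s - 254 r s$ ($U{\left(s,r \right)} = 2 \left(- 127 s r + s\right) = 2 \left(- 127 r s + s\right) = 2 \left(s - 127 r s\right) = 2 s - 254 r s$)
$d{\left(V,q \right)} = 42 V$
$d{\left(217,202 \right)} + \left(\frac{Z{\left(19 \right)}}{138} + \frac{-7297 - 9401}{U{\left(-67,-66 \right)}}\right) = 42 \cdot 217 + \left(\frac{-6 + 19}{138} + \frac{-7297 - 9401}{2 \left(-67\right) \left(1 - -8382\right)}\right) = 9114 + \left(13 \cdot \frac{1}{138} - \frac{16698}{2 \left(-67\right) \left(1 + 8382\right)}\right) = 9114 + \left(\frac{13}{138} - \frac{16698}{2 \left(-67\right) 8383}\right) = 9114 + \left(\frac{13}{138} - \frac{16698}{-1123322}\right) = 9114 + \left(\frac{13}{138} - - \frac{8349}{561661}\right) = 9114 + \left(\frac{13}{138} + \frac{8349}{561661}\right) = 9114 + \frac{8453755}{77509218} = \frac{706427466607}{77509218}$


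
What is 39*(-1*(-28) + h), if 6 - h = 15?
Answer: 741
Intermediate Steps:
h = -9 (h = 6 - 1*15 = 6 - 15 = -9)
39*(-1*(-28) + h) = 39*(-1*(-28) - 9) = 39*(28 - 9) = 39*19 = 741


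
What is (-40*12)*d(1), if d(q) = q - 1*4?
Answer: 1440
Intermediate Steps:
d(q) = -4 + q (d(q) = q - 4 = -4 + q)
(-40*12)*d(1) = (-40*12)*(-4 + 1) = -480*(-3) = 1440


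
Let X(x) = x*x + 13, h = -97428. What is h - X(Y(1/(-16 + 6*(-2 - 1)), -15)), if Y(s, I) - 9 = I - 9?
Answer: -97666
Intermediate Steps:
Y(s, I) = I (Y(s, I) = 9 + (I - 9) = 9 + (-9 + I) = I)
X(x) = 13 + x² (X(x) = x² + 13 = 13 + x²)
h - X(Y(1/(-16 + 6*(-2 - 1)), -15)) = -97428 - (13 + (-15)²) = -97428 - (13 + 225) = -97428 - 1*238 = -97428 - 238 = -97666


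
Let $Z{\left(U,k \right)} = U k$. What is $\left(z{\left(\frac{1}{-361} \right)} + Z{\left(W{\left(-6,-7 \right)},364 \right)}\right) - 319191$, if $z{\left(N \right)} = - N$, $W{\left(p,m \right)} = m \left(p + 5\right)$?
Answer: $- \frac{114308122}{361} \approx -3.1664 \cdot 10^{5}$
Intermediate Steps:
$W{\left(p,m \right)} = m \left(5 + p\right)$
$\left(z{\left(\frac{1}{-361} \right)} + Z{\left(W{\left(-6,-7 \right)},364 \right)}\right) - 319191 = \left(- \frac{1}{-361} + - 7 \left(5 - 6\right) 364\right) - 319191 = \left(\left(-1\right) \left(- \frac{1}{361}\right) + \left(-7\right) \left(-1\right) 364\right) - 319191 = \left(\frac{1}{361} + 7 \cdot 364\right) - 319191 = \left(\frac{1}{361} + 2548\right) - 319191 = \frac{919829}{361} - 319191 = - \frac{114308122}{361}$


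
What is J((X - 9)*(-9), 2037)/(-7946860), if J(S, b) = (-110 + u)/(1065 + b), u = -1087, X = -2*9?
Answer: 399/8217053240 ≈ 4.8558e-8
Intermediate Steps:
X = -18
J(S, b) = -1197/(1065 + b) (J(S, b) = (-110 - 1087)/(1065 + b) = -1197/(1065 + b))
J((X - 9)*(-9), 2037)/(-7946860) = -1197/(1065 + 2037)/(-7946860) = -1197/3102*(-1/7946860) = -1197*1/3102*(-1/7946860) = -399/1034*(-1/7946860) = 399/8217053240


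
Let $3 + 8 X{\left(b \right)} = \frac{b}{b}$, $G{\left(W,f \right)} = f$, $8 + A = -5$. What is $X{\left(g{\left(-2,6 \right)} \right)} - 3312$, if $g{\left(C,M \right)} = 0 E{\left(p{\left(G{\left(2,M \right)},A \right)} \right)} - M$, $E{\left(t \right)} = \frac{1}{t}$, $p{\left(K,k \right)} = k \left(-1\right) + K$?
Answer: $- \frac{13249}{4} \approx -3312.3$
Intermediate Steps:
$A = -13$ ($A = -8 - 5 = -13$)
$p{\left(K,k \right)} = K - k$ ($p{\left(K,k \right)} = - k + K = K - k$)
$g{\left(C,M \right)} = - M$ ($g{\left(C,M \right)} = \frac{0}{M - -13} - M = \frac{0}{M + 13} - M = \frac{0}{13 + M} - M = 0 - M = - M$)
$X{\left(b \right)} = - \frac{1}{4}$ ($X{\left(b \right)} = - \frac{3}{8} + \frac{b \frac{1}{b}}{8} = - \frac{3}{8} + \frac{1}{8} \cdot 1 = - \frac{3}{8} + \frac{1}{8} = - \frac{1}{4}$)
$X{\left(g{\left(-2,6 \right)} \right)} - 3312 = - \frac{1}{4} - 3312 = - \frac{13249}{4}$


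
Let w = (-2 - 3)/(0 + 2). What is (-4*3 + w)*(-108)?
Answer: 1566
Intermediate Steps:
w = -5/2 ≈ -2.5000
(-4*3 + w)*(-108) = (-4*3 - 5/2)*(-108) = (-12 - 5/2)*(-108) = -29/2*(-108) = 1566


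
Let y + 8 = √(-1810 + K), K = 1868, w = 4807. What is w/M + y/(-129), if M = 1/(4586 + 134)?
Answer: 2926886168/129 - √58/129 ≈ 2.2689e+7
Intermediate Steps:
y = -8 + √58 (y = -8 + √(-1810 + 1868) = -8 + √58 ≈ -0.38423)
M = 1/4720 ≈ 0.00021186
w/M + y/(-129) = 4807/(1/4720) + (-8 + √58)/(-129) = 4807*4720 + (-8 + √58)*(-1/129) = 22689040 + (8/129 - √58/129) = 2926886168/129 - √58/129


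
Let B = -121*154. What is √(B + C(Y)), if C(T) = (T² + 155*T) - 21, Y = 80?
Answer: √145 ≈ 12.042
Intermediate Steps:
C(T) = -21 + T² + 155*T
B = -18634
√(B + C(Y)) = √(-18634 + (-21 + 80² + 155*80)) = √(-18634 + (-21 + 6400 + 12400)) = √(-18634 + 18779) = √145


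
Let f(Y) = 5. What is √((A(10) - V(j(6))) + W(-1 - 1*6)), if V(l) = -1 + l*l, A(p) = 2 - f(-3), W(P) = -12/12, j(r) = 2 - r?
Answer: I*√19 ≈ 4.3589*I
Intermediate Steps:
W(P) = -1 (W(P) = -12*1/12 = -1)
A(p) = -3 (A(p) = 2 - 1*5 = 2 - 5 = -3)
V(l) = -1 + l²
√((A(10) - V(j(6))) + W(-1 - 1*6)) = √((-3 - (-1 + (2 - 1*6)²)) - 1) = √((-3 - (-1 + (2 - 6)²)) - 1) = √((-3 - (-1 + (-4)²)) - 1) = √((-3 - (-1 + 16)) - 1) = √((-3 - 1*15) - 1) = √((-3 - 15) - 1) = √(-18 - 1) = √(-19) = I*√19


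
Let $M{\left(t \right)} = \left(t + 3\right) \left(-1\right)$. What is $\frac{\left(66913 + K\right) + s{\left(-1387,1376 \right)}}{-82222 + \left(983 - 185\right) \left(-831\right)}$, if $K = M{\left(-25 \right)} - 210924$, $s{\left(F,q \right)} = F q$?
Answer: $\frac{186591}{67760} \approx 2.7537$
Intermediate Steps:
$M{\left(t \right)} = -3 - t$ ($M{\left(t \right)} = \left(3 + t\right) \left(-1\right) = -3 - t$)
$K = -210902$ ($K = \left(-3 - -25\right) - 210924 = \left(-3 + 25\right) - 210924 = 22 - 210924 = -210902$)
$\frac{\left(66913 + K\right) + s{\left(-1387,1376 \right)}}{-82222 + \left(983 - 185\right) \left(-831\right)} = \frac{\left(66913 - 210902\right) - 1908512}{-82222 + \left(983 - 185\right) \left(-831\right)} = \frac{-143989 - 1908512}{-82222 + 798 \left(-831\right)} = - \frac{2052501}{-82222 - 663138} = - \frac{2052501}{-745360} = \left(-2052501\right) \left(- \frac{1}{745360}\right) = \frac{186591}{67760}$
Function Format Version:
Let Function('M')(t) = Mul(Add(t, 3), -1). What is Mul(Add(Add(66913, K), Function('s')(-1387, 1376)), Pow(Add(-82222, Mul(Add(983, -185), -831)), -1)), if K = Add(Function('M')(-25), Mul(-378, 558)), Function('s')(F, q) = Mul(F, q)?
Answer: Rational(186591, 67760) ≈ 2.7537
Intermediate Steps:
Function('M')(t) = Add(-3, Mul(-1, t)) (Function('M')(t) = Mul(Add(3, t), -1) = Add(-3, Mul(-1, t)))
K = -210902 (K = Add(Add(-3, Mul(-1, -25)), Mul(-378, 558)) = Add(Add(-3, 25), -210924) = Add(22, -210924) = -210902)
Mul(Add(Add(66913, K), Function('s')(-1387, 1376)), Pow(Add(-82222, Mul(Add(983, -185), -831)), -1)) = Mul(Add(Add(66913, -210902), Mul(-1387, 1376)), Pow(Add(-82222, Mul(Add(983, -185), -831)), -1)) = Mul(Add(-143989, -1908512), Pow(Add(-82222, Mul(798, -831)), -1)) = Mul(-2052501, Pow(Add(-82222, -663138), -1)) = Mul(-2052501, Pow(-745360, -1)) = Mul(-2052501, Rational(-1, 745360)) = Rational(186591, 67760)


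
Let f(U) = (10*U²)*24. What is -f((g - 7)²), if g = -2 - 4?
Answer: -6854640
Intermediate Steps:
g = -6
f(U) = 240*U²
-f((g - 7)²) = -240*((-6 - 7)²)² = -240*((-13)²)² = -240*169² = -240*28561 = -1*6854640 = -6854640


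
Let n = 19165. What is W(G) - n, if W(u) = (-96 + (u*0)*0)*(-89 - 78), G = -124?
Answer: -3133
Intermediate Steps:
W(u) = 16032 (W(u) = (-96 + 0*0)*(-167) = (-96 + 0)*(-167) = -96*(-167) = 16032)
W(G) - n = 16032 - 1*19165 = 16032 - 19165 = -3133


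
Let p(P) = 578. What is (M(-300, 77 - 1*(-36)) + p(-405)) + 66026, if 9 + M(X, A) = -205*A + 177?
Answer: 43607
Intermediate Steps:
M(X, A) = 168 - 205*A (M(X, A) = -9 + (-205*A + 177) = -9 + (177 - 205*A) = 168 - 205*A)
(M(-300, 77 - 1*(-36)) + p(-405)) + 66026 = ((168 - 205*(77 - 1*(-36))) + 578) + 66026 = ((168 - 205*(77 + 36)) + 578) + 66026 = ((168 - 205*113) + 578) + 66026 = ((168 - 23165) + 578) + 66026 = (-22997 + 578) + 66026 = -22419 + 66026 = 43607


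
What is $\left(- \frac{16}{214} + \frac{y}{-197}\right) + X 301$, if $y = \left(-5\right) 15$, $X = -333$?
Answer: $- \frac{2112804958}{21079} \approx -1.0023 \cdot 10^{5}$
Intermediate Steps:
$y = -75$
$\left(- \frac{16}{214} + \frac{y}{-197}\right) + X 301 = \left(- \frac{16}{214} - \frac{75}{-197}\right) - 100233 = \left(\left(-16\right) \frac{1}{214} - - \frac{75}{197}\right) - 100233 = \left(- \frac{8}{107} + \frac{75}{197}\right) - 100233 = \frac{6449}{21079} - 100233 = - \frac{2112804958}{21079}$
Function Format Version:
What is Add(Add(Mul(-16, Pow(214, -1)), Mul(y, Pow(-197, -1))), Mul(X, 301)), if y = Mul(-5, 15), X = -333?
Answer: Rational(-2112804958, 21079) ≈ -1.0023e+5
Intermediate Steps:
y = -75
Add(Add(Mul(-16, Pow(214, -1)), Mul(y, Pow(-197, -1))), Mul(X, 301)) = Add(Add(Mul(-16, Pow(214, -1)), Mul(-75, Pow(-197, -1))), Mul(-333, 301)) = Add(Add(Mul(-16, Rational(1, 214)), Mul(-75, Rational(-1, 197))), -100233) = Add(Add(Rational(-8, 107), Rational(75, 197)), -100233) = Add(Rational(6449, 21079), -100233) = Rational(-2112804958, 21079)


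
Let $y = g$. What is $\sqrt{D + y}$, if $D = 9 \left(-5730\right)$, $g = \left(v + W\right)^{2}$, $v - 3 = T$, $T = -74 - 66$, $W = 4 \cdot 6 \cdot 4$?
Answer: $i \sqrt{49889} \approx 223.36 i$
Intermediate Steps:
$W = 96$ ($W = 24 \cdot 4 = 96$)
$T = -140$ ($T = -74 - 66 = -140$)
$v = -137$ ($v = 3 - 140 = -137$)
$g = 1681$ ($g = \left(-137 + 96\right)^{2} = \left(-41\right)^{2} = 1681$)
$y = 1681$
$D = -51570$
$\sqrt{D + y} = \sqrt{-51570 + 1681} = \sqrt{-49889} = i \sqrt{49889}$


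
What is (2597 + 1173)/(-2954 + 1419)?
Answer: -754/307 ≈ -2.4560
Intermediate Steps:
(2597 + 1173)/(-2954 + 1419) = 3770/(-1535) = 3770*(-1/1535) = -754/307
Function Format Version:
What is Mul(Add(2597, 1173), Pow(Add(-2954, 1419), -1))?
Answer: Rational(-754, 307) ≈ -2.4560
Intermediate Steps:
Mul(Add(2597, 1173), Pow(Add(-2954, 1419), -1)) = Mul(3770, Pow(-1535, -1)) = Mul(3770, Rational(-1, 1535)) = Rational(-754, 307)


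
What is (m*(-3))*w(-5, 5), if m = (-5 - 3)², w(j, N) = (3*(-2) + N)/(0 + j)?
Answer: -192/5 ≈ -38.400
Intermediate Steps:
w(j, N) = (-6 + N)/j
m = 64 (m = (-8)² = 64)
(m*(-3))*w(-5, 5) = (64*(-3))*((-6 + 5)/(-5)) = -(-192)*(-1)/5 = -192*⅕ = -192/5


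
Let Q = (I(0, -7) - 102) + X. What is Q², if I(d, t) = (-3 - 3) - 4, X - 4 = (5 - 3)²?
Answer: 10816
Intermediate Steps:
X = 8 (X = 4 + (5 - 3)² = 4 + 2² = 4 + 4 = 8)
I(d, t) = -10 (I(d, t) = -6 - 4 = -10)
Q = -104 (Q = (-10 - 102) + 8 = -112 + 8 = -104)
Q² = (-104)² = 10816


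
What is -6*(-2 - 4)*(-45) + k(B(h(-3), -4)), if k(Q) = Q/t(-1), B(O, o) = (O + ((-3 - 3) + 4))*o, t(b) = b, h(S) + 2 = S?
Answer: -1648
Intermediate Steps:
h(S) = -2 + S
B(O, o) = o*(-2 + O) (B(O, o) = (O + (-6 + 4))*o = (O - 2)*o = (-2 + O)*o = o*(-2 + O))
k(Q) = -Q (k(Q) = Q/(-1) = Q*(-1) = -Q)
-6*(-2 - 4)*(-45) + k(B(h(-3), -4)) = -6*(-2 - 4)*(-45) - (-4)*(-2 + (-2 - 3)) = -6*(-6)*(-45) - (-4)*(-2 - 5) = 36*(-45) - (-4)*(-7) = -1620 - 1*28 = -1620 - 28 = -1648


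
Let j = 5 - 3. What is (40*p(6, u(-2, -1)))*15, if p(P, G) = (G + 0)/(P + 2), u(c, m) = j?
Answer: 150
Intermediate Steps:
j = 2
u(c, m) = 2
p(P, G) = G/(2 + P)
(40*p(6, u(-2, -1)))*15 = (40*(2/(2 + 6)))*15 = (40*(2/8))*15 = (40*(2*(1/8)))*15 = (40*(1/4))*15 = 10*15 = 150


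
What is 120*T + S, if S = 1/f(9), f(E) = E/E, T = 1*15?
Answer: 1801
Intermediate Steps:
T = 15
f(E) = 1
S = 1 (S = 1/1 = 1)
120*T + S = 120*15 + 1 = 1800 + 1 = 1801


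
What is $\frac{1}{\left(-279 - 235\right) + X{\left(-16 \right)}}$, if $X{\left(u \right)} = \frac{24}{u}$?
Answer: $- \frac{2}{1031} \approx -0.0019399$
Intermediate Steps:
$\frac{1}{\left(-279 - 235\right) + X{\left(-16 \right)}} = \frac{1}{\left(-279 - 235\right) + \frac{24}{-16}} = \frac{1}{\left(-279 - 235\right) + 24 \left(- \frac{1}{16}\right)} = \frac{1}{\left(-279 - 235\right) - \frac{3}{2}} = \frac{1}{-514 - \frac{3}{2}} = \frac{1}{- \frac{1031}{2}} = - \frac{2}{1031}$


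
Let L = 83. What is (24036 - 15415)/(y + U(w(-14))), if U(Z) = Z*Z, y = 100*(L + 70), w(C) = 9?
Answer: 8621/15381 ≈ 0.56050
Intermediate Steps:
y = 15300 (y = 100*(83 + 70) = 100*153 = 15300)
U(Z) = Z²
(24036 - 15415)/(y + U(w(-14))) = (24036 - 15415)/(15300 + 9²) = 8621/(15300 + 81) = 8621/15381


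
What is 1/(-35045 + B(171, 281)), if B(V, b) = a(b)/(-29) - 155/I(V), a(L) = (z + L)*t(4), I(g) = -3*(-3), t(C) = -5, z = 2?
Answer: -261/9138505 ≈ -2.8560e-5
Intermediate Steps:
I(g) = 9
a(L) = -10 - 5*L (a(L) = (2 + L)*(-5) = -10 - 5*L)
B(V, b) = -4405/261 + 5*b/29 (B(V, b) = (-10 - 5*b)/(-29) - 155/9 = (-10 - 5*b)*(-1/29) - 155*1/9 = (10/29 + 5*b/29) - 155/9 = -4405/261 + 5*b/29)
1/(-35045 + B(171, 281)) = 1/(-35045 + (-4405/261 + (5/29)*281)) = 1/(-35045 + (-4405/261 + 1405/29)) = 1/(-35045 + 8240/261) = 1/(-9138505/261) = -261/9138505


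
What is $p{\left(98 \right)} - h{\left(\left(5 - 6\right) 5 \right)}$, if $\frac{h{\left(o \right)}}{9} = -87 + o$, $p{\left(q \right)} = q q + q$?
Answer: $10530$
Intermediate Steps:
$p{\left(q \right)} = q + q^{2}$ ($p{\left(q \right)} = q^{2} + q = q + q^{2}$)
$h{\left(o \right)} = -783 + 9 o$ ($h{\left(o \right)} = 9 \left(-87 + o\right) = -783 + 9 o$)
$p{\left(98 \right)} - h{\left(\left(5 - 6\right) 5 \right)} = 98 \left(1 + 98\right) - \left(-783 + 9 \left(5 - 6\right) 5\right) = 98 \cdot 99 - \left(-783 + 9 \left(\left(-1\right) 5\right)\right) = 9702 - \left(-783 + 9 \left(-5\right)\right) = 9702 - \left(-783 - 45\right) = 9702 - -828 = 9702 + 828 = 10530$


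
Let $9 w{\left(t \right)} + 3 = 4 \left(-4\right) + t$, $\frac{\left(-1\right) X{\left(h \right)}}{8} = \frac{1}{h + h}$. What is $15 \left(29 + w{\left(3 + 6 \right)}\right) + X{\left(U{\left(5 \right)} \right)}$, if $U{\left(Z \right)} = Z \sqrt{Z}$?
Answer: $\frac{1255}{3} - \frac{4 \sqrt{5}}{25} \approx 417.98$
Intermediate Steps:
$U{\left(Z \right)} = Z^{\frac{3}{2}}$
$X{\left(h \right)} = - \frac{4}{h}$ ($X{\left(h \right)} = - \frac{8}{h + h} = - \frac{8}{2 h} = - 8 \frac{1}{2 h} = - \frac{4}{h}$)
$w{\left(t \right)} = - \frac{19}{9} + \frac{t}{9}$ ($w{\left(t \right)} = - \frac{1}{3} + \frac{4 \left(-4\right) + t}{9} = - \frac{1}{3} + \frac{-16 + t}{9} = - \frac{1}{3} + \left(- \frac{16}{9} + \frac{t}{9}\right) = - \frac{19}{9} + \frac{t}{9}$)
$15 \left(29 + w{\left(3 + 6 \right)}\right) + X{\left(U{\left(5 \right)} \right)} = 15 \left(29 - \left(\frac{19}{9} - \frac{3 + 6}{9}\right)\right) - \frac{4}{5^{\frac{3}{2}}} = 15 \left(29 + \left(- \frac{19}{9} + \frac{1}{9} \cdot 9\right)\right) - \frac{4}{5 \sqrt{5}} = 15 \left(29 + \left(- \frac{19}{9} + 1\right)\right) - 4 \frac{\sqrt{5}}{25} = 15 \left(29 - \frac{10}{9}\right) - \frac{4 \sqrt{5}}{25} = 15 \cdot \frac{251}{9} - \frac{4 \sqrt{5}}{25} = \frac{1255}{3} - \frac{4 \sqrt{5}}{25}$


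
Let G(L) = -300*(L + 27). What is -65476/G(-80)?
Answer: -16369/3975 ≈ -4.1180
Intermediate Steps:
G(L) = -8100 - 300*L (G(L) = -300*(27 + L) = -8100 - 300*L)
-65476/G(-80) = -65476/(-8100 - 300*(-80)) = -65476/(-8100 + 24000) = -65476/15900 = -65476*1/15900 = -16369/3975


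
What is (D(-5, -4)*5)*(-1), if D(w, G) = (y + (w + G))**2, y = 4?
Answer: -125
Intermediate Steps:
D(w, G) = (4 + G + w)**2 (D(w, G) = (4 + (w + G))**2 = (4 + (G + w))**2 = (4 + G + w)**2)
(D(-5, -4)*5)*(-1) = ((4 - 4 - 5)**2*5)*(-1) = ((-5)**2*5)*(-1) = (25*5)*(-1) = 125*(-1) = -125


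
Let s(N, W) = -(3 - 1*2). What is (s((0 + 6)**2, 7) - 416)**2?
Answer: 173889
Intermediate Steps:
s(N, W) = -1 (s(N, W) = -(3 - 2) = -1*1 = -1)
(s((0 + 6)**2, 7) - 416)**2 = (-1 - 416)**2 = (-417)**2 = 173889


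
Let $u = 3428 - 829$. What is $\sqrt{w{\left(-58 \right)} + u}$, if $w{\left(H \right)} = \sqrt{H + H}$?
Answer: $\sqrt{2599 + 2 i \sqrt{29}} \approx 50.98 + 0.1056 i$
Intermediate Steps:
$w{\left(H \right)} = \sqrt{2} \sqrt{H}$ ($w{\left(H \right)} = \sqrt{2 H} = \sqrt{2} \sqrt{H}$)
$u = 2599$ ($u = 3428 - 829 = 2599$)
$\sqrt{w{\left(-58 \right)} + u} = \sqrt{\sqrt{2} \sqrt{-58} + 2599} = \sqrt{\sqrt{2} i \sqrt{58} + 2599} = \sqrt{2 i \sqrt{29} + 2599} = \sqrt{2599 + 2 i \sqrt{29}}$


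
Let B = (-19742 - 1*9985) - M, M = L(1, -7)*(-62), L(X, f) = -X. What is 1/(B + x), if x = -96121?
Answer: -1/125910 ≈ -7.9422e-6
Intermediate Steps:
M = 62 (M = -1*1*(-62) = -1*(-62) = 62)
B = -29789 (B = (-19742 - 1*9985) - 1*62 = (-19742 - 9985) - 62 = -29727 - 62 = -29789)
1/(B + x) = 1/(-29789 - 96121) = 1/(-125910) = -1/125910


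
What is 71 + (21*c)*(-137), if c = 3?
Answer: -8560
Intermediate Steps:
71 + (21*c)*(-137) = 71 + (21*3)*(-137) = 71 + 63*(-137) = 71 - 8631 = -8560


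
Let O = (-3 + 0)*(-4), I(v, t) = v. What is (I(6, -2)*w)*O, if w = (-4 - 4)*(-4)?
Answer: 2304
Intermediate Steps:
w = 32 (w = -8*(-4) = 32)
O = 12 (O = -3*(-4) = 12)
(I(6, -2)*w)*O = (6*32)*12 = 192*12 = 2304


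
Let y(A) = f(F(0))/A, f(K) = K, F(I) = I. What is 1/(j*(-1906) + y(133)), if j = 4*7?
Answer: -1/53368 ≈ -1.8738e-5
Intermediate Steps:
j = 28
y(A) = 0 (y(A) = 0/A = 0)
1/(j*(-1906) + y(133)) = 1/(28*(-1906) + 0) = 1/(-53368 + 0) = 1/(-53368) = -1/53368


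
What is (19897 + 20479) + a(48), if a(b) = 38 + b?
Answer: 40462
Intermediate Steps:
(19897 + 20479) + a(48) = (19897 + 20479) + (38 + 48) = 40376 + 86 = 40462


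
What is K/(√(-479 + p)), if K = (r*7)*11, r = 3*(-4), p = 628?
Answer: -924*√149/149 ≈ -75.697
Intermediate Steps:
r = -12
K = -924 (K = -12*7*11 = -84*11 = -924)
K/(√(-479 + p)) = -924/√(-479 + 628) = -924*√149/149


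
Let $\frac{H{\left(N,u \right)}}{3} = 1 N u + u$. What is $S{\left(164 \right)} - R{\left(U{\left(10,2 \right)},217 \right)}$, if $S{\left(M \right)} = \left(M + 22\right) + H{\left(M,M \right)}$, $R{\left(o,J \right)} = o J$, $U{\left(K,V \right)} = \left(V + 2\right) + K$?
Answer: $78328$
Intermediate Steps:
$U{\left(K,V \right)} = 2 + K + V$ ($U{\left(K,V \right)} = \left(2 + V\right) + K = 2 + K + V$)
$R{\left(o,J \right)} = J o$
$H{\left(N,u \right)} = 3 u + 3 N u$ ($H{\left(N,u \right)} = 3 \left(1 N u + u\right) = 3 \left(N u + u\right) = 3 \left(u + N u\right) = 3 u + 3 N u$)
$S{\left(M \right)} = 22 + M + 3 M \left(1 + M\right)$ ($S{\left(M \right)} = \left(M + 22\right) + 3 M \left(1 + M\right) = \left(22 + M\right) + 3 M \left(1 + M\right) = 22 + M + 3 M \left(1 + M\right)$)
$S{\left(164 \right)} - R{\left(U{\left(10,2 \right)},217 \right)} = \left(22 + 164 + 3 \cdot 164 \left(1 + 164\right)\right) - 217 \left(2 + 10 + 2\right) = \left(22 + 164 + 3 \cdot 164 \cdot 165\right) - 217 \cdot 14 = \left(22 + 164 + 81180\right) - 3038 = 81366 - 3038 = 78328$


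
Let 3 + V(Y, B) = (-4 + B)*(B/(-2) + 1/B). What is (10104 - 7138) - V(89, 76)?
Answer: 108377/19 ≈ 5704.1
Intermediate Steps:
V(Y, B) = -3 + (-4 + B)*(1/B - B/2) (V(Y, B) = -3 + (-4 + B)*(B/(-2) + 1/B) = -3 + (-4 + B)*(B*(-½) + 1/B) = -3 + (-4 + B)*(-B/2 + 1/B) = -3 + (-4 + B)*(1/B - B/2))
(10104 - 7138) - V(89, 76) = (10104 - 7138) - (-2 - 4/76 + 2*76 - ½*76²) = 2966 - (-2 - 4*1/76 + 152 - ½*5776) = 2966 - (-2 - 1/19 + 152 - 2888) = 2966 - 1*(-52023/19) = 2966 + 52023/19 = 108377/19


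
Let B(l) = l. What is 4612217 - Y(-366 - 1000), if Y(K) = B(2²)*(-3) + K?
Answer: 4613595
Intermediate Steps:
Y(K) = -12 + K (Y(K) = 2²*(-3) + K = 4*(-3) + K = -12 + K)
4612217 - Y(-366 - 1000) = 4612217 - (-12 + (-366 - 1000)) = 4612217 - (-12 - 1366) = 4612217 - 1*(-1378) = 4612217 + 1378 = 4613595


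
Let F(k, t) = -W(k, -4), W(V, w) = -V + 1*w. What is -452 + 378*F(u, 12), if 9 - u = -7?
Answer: 7108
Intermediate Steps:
W(V, w) = w - V (W(V, w) = -V + w = w - V)
u = 16 (u = 9 - 1*(-7) = 9 + 7 = 16)
F(k, t) = 4 + k (F(k, t) = -(-4 - k) = 4 + k)
-452 + 378*F(u, 12) = -452 + 378*(4 + 16) = -452 + 378*20 = -452 + 7560 = 7108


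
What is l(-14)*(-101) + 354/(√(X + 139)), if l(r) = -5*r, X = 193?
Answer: -7070 + 177*√83/83 ≈ -7050.6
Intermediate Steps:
l(-14)*(-101) + 354/(√(X + 139)) = -5*(-14)*(-101) + 354/(√(193 + 139)) = 70*(-101) + 354/(√332) = -7070 + 354/((2*√83)) = -7070 + 354*(√83/166) = -7070 + 177*√83/83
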